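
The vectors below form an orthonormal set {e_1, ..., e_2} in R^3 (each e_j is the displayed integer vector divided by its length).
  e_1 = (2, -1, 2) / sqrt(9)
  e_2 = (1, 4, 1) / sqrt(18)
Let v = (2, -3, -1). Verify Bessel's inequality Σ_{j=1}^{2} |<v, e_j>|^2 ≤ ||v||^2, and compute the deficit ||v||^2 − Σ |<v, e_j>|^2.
Σ |<v, e_j>|^2 = 19/2; ||v||^2 = 14; deficit = 9/2

Write each e_j = u_j / sqrt(<u_j, u_j>) where u_j is the displayed integer vector. Then <v, e_j> = <v, u_j> / sqrt(<u_j, u_j>), so |<v, e_j>|^2 = <v, u_j>^2 / <u_j, u_j>.
Coefficients: <v, e_1> = 5/sqrt(9), <v, e_2> = -11/sqrt(18).
Square and sum: Σ |<v, e_j>|^2 = 19/2.
Compute ||v||^2 = v·v = 14.
Deficit = 14 − 19/2 = 9/2 ≥ 0, confirming Bessel's inequality. (The deficit equals ||v − Σ <v,e_j> e_j||^2, the squared distance from v to span{e_j}.)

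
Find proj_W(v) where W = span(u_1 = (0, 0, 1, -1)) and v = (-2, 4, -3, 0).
proj_W(v) = (0, 0, -3/2, 3/2)

Set up U = [u_1 | ... | u_1] ∈ R^(4×1). The projector onto W = col(U) is P = U (U^T U)^(-1) U^T.
Compute U^T U =
  [2],
and U^T v = (-3).
Solve U^T U · c = U^T v for the coefficients: c = (-3/2). The projection is proj_W(v) = U c.
Check: (v - proj_W(v)) · u_1 = 0  (should be 0).
Result: proj_W(v) = (0, 0, -3/2, 3/2).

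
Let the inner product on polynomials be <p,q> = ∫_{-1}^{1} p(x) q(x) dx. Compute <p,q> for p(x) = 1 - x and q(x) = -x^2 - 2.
<p,q> = -14/3

Expand the product: p(x)·q(x) = x^3 - x^2 + 2*x - 2.
∫_{-1}^{1} of each monomial x^k gives [2/(k+1) if k even, 0 if k odd]. Integrating term-by-term (or equivalently evaluating the antiderivative F(x) = x^4/4 - x^3/3 + x^2 - 2*x at the endpoints):
  F(1) − F(−1) = -13/12 − (43/12) = -14/3.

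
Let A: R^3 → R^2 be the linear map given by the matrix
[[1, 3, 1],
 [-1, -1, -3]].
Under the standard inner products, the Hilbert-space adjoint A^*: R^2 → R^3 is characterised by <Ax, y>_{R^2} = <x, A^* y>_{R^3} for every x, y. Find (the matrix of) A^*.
A^* = A^T =
[[1, -1],
 [3, -1],
 [1, -3]]

For real matrices with standard dot products, the defining identity <Ax, y> = <x, A^* y> gives (Ax)^T y = x^T (A^*) y, i.e. x^T A^T y = x^T (A^*) y. Since this holds for all x, y, we must have A^* = A^T. Therefore
A^* =
[[1, -1],
 [3, -1],
 [1, -3]].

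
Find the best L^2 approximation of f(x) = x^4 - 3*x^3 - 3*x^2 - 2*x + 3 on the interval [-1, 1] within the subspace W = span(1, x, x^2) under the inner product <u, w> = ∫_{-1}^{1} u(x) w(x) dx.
g(x) = -15*x^2/7 - 19*x/5 + 102/35

The best approximation g ∈ W is the orthogonal projection of f onto W. Writing g = a_0 + a_1 x + a_2 x^2, the coefficients solve the normal equations G · a = b where
  G_{ij} = <φ_i, φ_j> and b_i = <f, φ_i>, with φ_0 = 1, φ_1 = x, φ_2 = x^2.
G =
  [2, 0, 2/3]
  [0, 2/3, 0]
  [2/3, 0, 2/5],
b = (22/5, -38/15, 38/35).
Solving gives a_0 = 102/35, a_1 = -19/5, a_2 = -15/7, so
  g(x) = -15*x^2/7 - 19*x/5 + 102/35.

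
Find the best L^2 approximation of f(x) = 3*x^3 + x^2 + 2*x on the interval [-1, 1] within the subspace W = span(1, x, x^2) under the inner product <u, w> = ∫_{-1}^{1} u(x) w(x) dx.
g(x) = x^2 + 19*x/5

The best approximation g ∈ W is the orthogonal projection of f onto W. Writing g = a_0 + a_1 x + a_2 x^2, the coefficients solve the normal equations G · a = b where
  G_{ij} = <φ_i, φ_j> and b_i = <f, φ_i>, with φ_0 = 1, φ_1 = x, φ_2 = x^2.
G =
  [2, 0, 2/3]
  [0, 2/3, 0]
  [2/3, 0, 2/5],
b = (2/3, 38/15, 2/5).
Solving gives a_0 = 0, a_1 = 19/5, a_2 = 1, so
  g(x) = x^2 + 19*x/5.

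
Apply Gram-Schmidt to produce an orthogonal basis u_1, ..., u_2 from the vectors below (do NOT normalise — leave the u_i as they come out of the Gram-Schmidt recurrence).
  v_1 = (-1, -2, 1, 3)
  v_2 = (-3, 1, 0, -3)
Orthogonal basis:
  u_1 = (-1, -2, 1, 3)
  u_2 = (-53/15, -1/15, 8/15, -7/5)

Apply the Gram-Schmidt recurrence
  u_1 = v_1
  u_i = v_i − Σ_{j<i} ((v_i · u_j) / (u_j · u_j)) · u_j.

Step by step this gives:
  u_1 = (-1, -2, 1, 3)
  u_2 = (-53/15, -1/15, 8/15, -7/5)

Orthogonality check:
  u_2 · u_1 = 0 (should be 0)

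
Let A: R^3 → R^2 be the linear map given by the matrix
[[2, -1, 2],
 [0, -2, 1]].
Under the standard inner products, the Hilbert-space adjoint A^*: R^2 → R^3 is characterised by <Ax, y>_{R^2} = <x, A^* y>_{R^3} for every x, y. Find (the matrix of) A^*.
A^* = A^T =
[[2, 0],
 [-1, -2],
 [2, 1]]

For real matrices with standard dot products, the defining identity <Ax, y> = <x, A^* y> gives (Ax)^T y = x^T (A^*) y, i.e. x^T A^T y = x^T (A^*) y. Since this holds for all x, y, we must have A^* = A^T. Therefore
A^* =
[[2, 0],
 [-1, -2],
 [2, 1]].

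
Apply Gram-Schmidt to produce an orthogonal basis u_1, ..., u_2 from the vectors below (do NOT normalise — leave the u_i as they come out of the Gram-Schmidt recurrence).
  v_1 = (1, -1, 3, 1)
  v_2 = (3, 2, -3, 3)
Orthogonal basis:
  u_1 = (1, -1, 3, 1)
  u_2 = (41/12, 19/12, -7/4, 41/12)

Apply the Gram-Schmidt recurrence
  u_1 = v_1
  u_i = v_i − Σ_{j<i} ((v_i · u_j) / (u_j · u_j)) · u_j.

Step by step this gives:
  u_1 = (1, -1, 3, 1)
  u_2 = (41/12, 19/12, -7/4, 41/12)

Orthogonality check:
  u_2 · u_1 = 0 (should be 0)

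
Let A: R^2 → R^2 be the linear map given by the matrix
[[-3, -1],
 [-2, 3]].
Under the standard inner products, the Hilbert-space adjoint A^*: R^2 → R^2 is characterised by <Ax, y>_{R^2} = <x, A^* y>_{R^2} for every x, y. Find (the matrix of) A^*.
A^* = A^T =
[[-3, -2],
 [-1, 3]]

For real matrices with standard dot products, the defining identity <Ax, y> = <x, A^* y> gives (Ax)^T y = x^T (A^*) y, i.e. x^T A^T y = x^T (A^*) y. Since this holds for all x, y, we must have A^* = A^T. Therefore
A^* =
[[-3, -2],
 [-1, 3]].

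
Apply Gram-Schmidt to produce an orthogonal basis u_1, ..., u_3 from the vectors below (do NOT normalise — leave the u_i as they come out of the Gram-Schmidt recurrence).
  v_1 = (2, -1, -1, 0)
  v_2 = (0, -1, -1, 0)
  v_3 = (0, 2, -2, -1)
Orthogonal basis:
  u_1 = (2, -1, -1, 0)
  u_2 = (-2/3, -2/3, -2/3, 0)
  u_3 = (0, 2, -2, -1)

Apply the Gram-Schmidt recurrence
  u_1 = v_1
  u_i = v_i − Σ_{j<i} ((v_i · u_j) / (u_j · u_j)) · u_j.

Step by step this gives:
  u_1 = (2, -1, -1, 0)
  u_2 = (-2/3, -2/3, -2/3, 0)
  u_3 = (0, 2, -2, -1)

Orthogonality check:
  u_2 · u_1 = 0 (should be 0)
  u_3 · u_1 = 0 (should be 0)
  u_3 · u_2 = 0 (should be 0)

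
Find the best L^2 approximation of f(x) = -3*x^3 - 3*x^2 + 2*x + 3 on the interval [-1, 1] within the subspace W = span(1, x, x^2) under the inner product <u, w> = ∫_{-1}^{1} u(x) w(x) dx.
g(x) = -3*x^2 + x/5 + 3

The best approximation g ∈ W is the orthogonal projection of f onto W. Writing g = a_0 + a_1 x + a_2 x^2, the coefficients solve the normal equations G · a = b where
  G_{ij} = <φ_i, φ_j> and b_i = <f, φ_i>, with φ_0 = 1, φ_1 = x, φ_2 = x^2.
G =
  [2, 0, 2/3]
  [0, 2/3, 0]
  [2/3, 0, 2/5],
b = (4, 2/15, 4/5).
Solving gives a_0 = 3, a_1 = 1/5, a_2 = -3, so
  g(x) = -3*x^2 + x/5 + 3.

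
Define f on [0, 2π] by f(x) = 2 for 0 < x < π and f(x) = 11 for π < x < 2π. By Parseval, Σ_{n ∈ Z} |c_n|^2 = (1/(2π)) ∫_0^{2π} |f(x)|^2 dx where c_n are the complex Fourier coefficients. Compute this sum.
Σ |c_n|^2 = 125/2

Parseval equates the L^2 energy of f (normalised by 1/(2π)) with the ℓ^2 sum of its Fourier coefficients: (1/(2π)) ∫_0^{2π} |f|^2 = Σ |c_n|^2.
Compute the left side: (1/(2π)) [∫_0^π 2^2 dx + ∫_π^{2π} 11^2 dx] = (1/(2π)) · (4π + 121π) = (4 + 121)/2 = 125/2.
So Σ_{n ∈ Z} |c_n|^2 = 125/2.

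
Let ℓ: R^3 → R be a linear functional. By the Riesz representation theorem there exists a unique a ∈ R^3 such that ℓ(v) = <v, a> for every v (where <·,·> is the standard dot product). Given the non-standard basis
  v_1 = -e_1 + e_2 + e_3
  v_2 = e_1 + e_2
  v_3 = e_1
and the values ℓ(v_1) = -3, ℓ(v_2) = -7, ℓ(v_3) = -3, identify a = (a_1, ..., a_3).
a = (-3, -4, -2)

Write a = (a_1, ..., a_3) in the standard basis. For each basis vector v_i, ℓ(v_i) = <v_i, a> is a linear equation in the a_j's. Collect the n equations into a matrix system V a = ℓ, where row i of V is v_i (expressed in the standard basis). Since V is invertible (lower-triangular with 1s on the diagonal, up to permutation), solve by back-substitution:
  V =
[[-1, 1, 1],
 [1, 1, 0],
 [1, 0, 0]]
  V a = (-3, -7, -3)
Solving gives a = (-3, -4, -2).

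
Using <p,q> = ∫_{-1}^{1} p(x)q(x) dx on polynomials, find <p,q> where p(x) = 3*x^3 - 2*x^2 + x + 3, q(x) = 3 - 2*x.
<p,q> = 154/15

Expand the product: p(x)·q(x) = -6*x^4 + 13*x^3 - 8*x^2 - 3*x + 9.
∫_{-1}^{1} of each monomial x^k gives [2/(k+1) if k even, 0 if k odd]. Integrating term-by-term (or equivalently evaluating the antiderivative F(x) = -6*x^5/5 + 13*x^4/4 - 8*x^3/3 - 3*x^2/2 + 9*x at the endpoints):
  F(1) − F(−1) = 413/60 − (-203/60) = 154/15.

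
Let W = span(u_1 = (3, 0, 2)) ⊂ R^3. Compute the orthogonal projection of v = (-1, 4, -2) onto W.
proj_W(v) = (-21/13, 0, -14/13)

Set up U = [u_1 | ... | u_1] ∈ R^(3×1). The projector onto W = col(U) is P = U (U^T U)^(-1) U^T.
Compute U^T U =
  [13],
and U^T v = (-7).
Solve U^T U · c = U^T v for the coefficients: c = (-7/13). The projection is proj_W(v) = U c.
Check: (v - proj_W(v)) · u_1 = 0  (should be 0).
Result: proj_W(v) = (-21/13, 0, -14/13).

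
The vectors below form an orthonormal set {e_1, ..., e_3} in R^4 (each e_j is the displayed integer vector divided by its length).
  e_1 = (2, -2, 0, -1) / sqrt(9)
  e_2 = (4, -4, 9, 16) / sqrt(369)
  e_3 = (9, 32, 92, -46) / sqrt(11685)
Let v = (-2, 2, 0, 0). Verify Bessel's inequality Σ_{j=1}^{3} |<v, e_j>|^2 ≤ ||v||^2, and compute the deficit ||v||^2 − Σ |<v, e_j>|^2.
Σ |<v, e_j>|^2 = 2276/285; ||v||^2 = 8; deficit = 4/285

Write each e_j = u_j / sqrt(<u_j, u_j>) where u_j is the displayed integer vector. Then <v, e_j> = <v, u_j> / sqrt(<u_j, u_j>), so |<v, e_j>|^2 = <v, u_j>^2 / <u_j, u_j>.
Coefficients: <v, e_1> = -8/sqrt(9), <v, e_2> = -16/sqrt(369), <v, e_3> = 46/sqrt(11685).
Square and sum: Σ |<v, e_j>|^2 = 2276/285.
Compute ||v||^2 = v·v = 8.
Deficit = 8 − 2276/285 = 4/285 ≥ 0, confirming Bessel's inequality. (The deficit equals ||v − Σ <v,e_j> e_j||^2, the squared distance from v to span{e_j}.)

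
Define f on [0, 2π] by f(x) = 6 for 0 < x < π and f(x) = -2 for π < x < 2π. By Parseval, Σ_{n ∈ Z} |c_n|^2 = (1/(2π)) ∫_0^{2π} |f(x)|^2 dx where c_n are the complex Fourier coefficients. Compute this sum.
Σ |c_n|^2 = 20

Parseval equates the L^2 energy of f (normalised by 1/(2π)) with the ℓ^2 sum of its Fourier coefficients: (1/(2π)) ∫_0^{2π} |f|^2 = Σ |c_n|^2.
Compute the left side: (1/(2π)) [∫_0^π 6^2 dx + ∫_π^{2π} (-2)^2 dx] = (1/(2π)) · (36π + 4π) = (36 + 4)/2 = 20.
So Σ_{n ∈ Z} |c_n|^2 = 20.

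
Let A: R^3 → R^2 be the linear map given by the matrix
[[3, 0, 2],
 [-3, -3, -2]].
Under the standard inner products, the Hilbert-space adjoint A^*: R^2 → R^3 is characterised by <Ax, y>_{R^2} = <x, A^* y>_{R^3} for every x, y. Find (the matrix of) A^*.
A^* = A^T =
[[3, -3],
 [0, -3],
 [2, -2]]

For real matrices with standard dot products, the defining identity <Ax, y> = <x, A^* y> gives (Ax)^T y = x^T (A^*) y, i.e. x^T A^T y = x^T (A^*) y. Since this holds for all x, y, we must have A^* = A^T. Therefore
A^* =
[[3, -3],
 [0, -3],
 [2, -2]].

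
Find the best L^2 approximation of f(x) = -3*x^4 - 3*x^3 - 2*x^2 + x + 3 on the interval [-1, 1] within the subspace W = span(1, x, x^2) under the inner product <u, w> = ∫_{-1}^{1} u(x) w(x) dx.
g(x) = -32*x^2/7 - 4*x/5 + 114/35

The best approximation g ∈ W is the orthogonal projection of f onto W. Writing g = a_0 + a_1 x + a_2 x^2, the coefficients solve the normal equations G · a = b where
  G_{ij} = <φ_i, φ_j> and b_i = <f, φ_i>, with φ_0 = 1, φ_1 = x, φ_2 = x^2.
G =
  [2, 0, 2/3]
  [0, 2/3, 0]
  [2/3, 0, 2/5],
b = (52/15, -8/15, 12/35).
Solving gives a_0 = 114/35, a_1 = -4/5, a_2 = -32/7, so
  g(x) = -32*x^2/7 - 4*x/5 + 114/35.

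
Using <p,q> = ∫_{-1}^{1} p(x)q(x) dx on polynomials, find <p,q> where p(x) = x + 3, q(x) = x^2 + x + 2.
<p,q> = 44/3

Expand the product: p(x)·q(x) = x^3 + 4*x^2 + 5*x + 6.
∫_{-1}^{1} of each monomial x^k gives [2/(k+1) if k even, 0 if k odd]. Integrating term-by-term (or equivalently evaluating the antiderivative F(x) = x^4/4 + 4*x^3/3 + 5*x^2/2 + 6*x at the endpoints):
  F(1) − F(−1) = 121/12 − (-55/12) = 44/3.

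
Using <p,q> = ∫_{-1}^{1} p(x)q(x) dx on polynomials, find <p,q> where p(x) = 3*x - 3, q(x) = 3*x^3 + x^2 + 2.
<p,q> = -52/5

Expand the product: p(x)·q(x) = 9*x^4 - 6*x^3 - 3*x^2 + 6*x - 6.
∫_{-1}^{1} of each monomial x^k gives [2/(k+1) if k even, 0 if k odd]. Integrating term-by-term (or equivalently evaluating the antiderivative F(x) = 9*x^5/5 - 3*x^4/2 - x^3 + 3*x^2 - 6*x at the endpoints):
  F(1) − F(−1) = -37/10 − (67/10) = -52/5.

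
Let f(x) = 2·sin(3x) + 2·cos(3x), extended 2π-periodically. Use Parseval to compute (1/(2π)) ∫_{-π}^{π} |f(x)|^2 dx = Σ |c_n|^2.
Σ |c_n|^2 = 4

Expand |f|^2 and use orthogonality of {sin(nx), cos(mx)} on [-π, π]:
  ∫_{-π}^{π} sin(nx)^2 dx = π, ∫ cos(mx)^2 dx = π, and cross terms integrate to 0.
So ∫_{-π}^{π} f(x)^2 dx = 2^2 · π + 2^2 · π = (4 + 4)π.
Divide by 2π: (4 + 4)/2 = 4.
By Parseval, this equals Σ |c_n|^2.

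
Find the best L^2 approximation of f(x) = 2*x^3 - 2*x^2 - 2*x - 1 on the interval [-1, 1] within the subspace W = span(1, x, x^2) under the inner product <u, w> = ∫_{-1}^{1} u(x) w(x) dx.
g(x) = -2*x^2 - 4*x/5 - 1

The best approximation g ∈ W is the orthogonal projection of f onto W. Writing g = a_0 + a_1 x + a_2 x^2, the coefficients solve the normal equations G · a = b where
  G_{ij} = <φ_i, φ_j> and b_i = <f, φ_i>, with φ_0 = 1, φ_1 = x, φ_2 = x^2.
G =
  [2, 0, 2/3]
  [0, 2/3, 0]
  [2/3, 0, 2/5],
b = (-10/3, -8/15, -22/15).
Solving gives a_0 = -1, a_1 = -4/5, a_2 = -2, so
  g(x) = -2*x^2 - 4*x/5 - 1.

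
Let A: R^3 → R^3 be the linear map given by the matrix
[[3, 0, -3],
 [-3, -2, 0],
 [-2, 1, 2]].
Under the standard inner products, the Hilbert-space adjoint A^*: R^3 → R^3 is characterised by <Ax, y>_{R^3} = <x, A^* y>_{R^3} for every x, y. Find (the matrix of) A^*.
A^* = A^T =
[[3, -3, -2],
 [0, -2, 1],
 [-3, 0, 2]]

For real matrices with standard dot products, the defining identity <Ax, y> = <x, A^* y> gives (Ax)^T y = x^T (A^*) y, i.e. x^T A^T y = x^T (A^*) y. Since this holds for all x, y, we must have A^* = A^T. Therefore
A^* =
[[3, -3, -2],
 [0, -2, 1],
 [-3, 0, 2]].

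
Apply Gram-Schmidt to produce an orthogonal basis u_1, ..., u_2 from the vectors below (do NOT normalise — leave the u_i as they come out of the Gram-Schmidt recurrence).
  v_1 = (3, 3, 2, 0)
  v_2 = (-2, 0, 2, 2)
Orthogonal basis:
  u_1 = (3, 3, 2, 0)
  u_2 = (-19/11, 3/11, 24/11, 2)

Apply the Gram-Schmidt recurrence
  u_1 = v_1
  u_i = v_i − Σ_{j<i} ((v_i · u_j) / (u_j · u_j)) · u_j.

Step by step this gives:
  u_1 = (3, 3, 2, 0)
  u_2 = (-19/11, 3/11, 24/11, 2)

Orthogonality check:
  u_2 · u_1 = 0 (should be 0)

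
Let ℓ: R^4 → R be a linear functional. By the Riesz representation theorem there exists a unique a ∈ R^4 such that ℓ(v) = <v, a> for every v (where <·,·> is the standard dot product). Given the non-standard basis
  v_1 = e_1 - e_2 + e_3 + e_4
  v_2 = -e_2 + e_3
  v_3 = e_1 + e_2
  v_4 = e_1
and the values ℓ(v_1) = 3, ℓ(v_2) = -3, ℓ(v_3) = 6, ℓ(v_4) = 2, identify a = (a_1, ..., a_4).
a = (2, 4, 1, 4)

Write a = (a_1, ..., a_4) in the standard basis. For each basis vector v_i, ℓ(v_i) = <v_i, a> is a linear equation in the a_j's. Collect the n equations into a matrix system V a = ℓ, where row i of V is v_i (expressed in the standard basis). Since V is invertible (lower-triangular with 1s on the diagonal, up to permutation), solve by back-substitution:
  V =
[[1, -1, 1, 1],
 [0, -1, 1, 0],
 [1, 1, 0, 0],
 [1, 0, 0, 0]]
  V a = (3, -3, 6, 2)
Solving gives a = (2, 4, 1, 4).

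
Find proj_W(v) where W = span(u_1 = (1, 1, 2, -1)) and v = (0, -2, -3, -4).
proj_W(v) = (-4/7, -4/7, -8/7, 4/7)

Set up U = [u_1 | ... | u_1] ∈ R^(4×1). The projector onto W = col(U) is P = U (U^T U)^(-1) U^T.
Compute U^T U =
  [7],
and U^T v = (-4).
Solve U^T U · c = U^T v for the coefficients: c = (-4/7). The projection is proj_W(v) = U c.
Check: (v - proj_W(v)) · u_1 = 0  (should be 0).
Result: proj_W(v) = (-4/7, -4/7, -8/7, 4/7).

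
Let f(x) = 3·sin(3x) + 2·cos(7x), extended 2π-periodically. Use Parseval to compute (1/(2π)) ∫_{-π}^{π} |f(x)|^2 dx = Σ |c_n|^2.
Σ |c_n|^2 = 13/2

Expand |f|^2 and use orthogonality of {sin(nx), cos(mx)} on [-π, π]:
  ∫_{-π}^{π} sin(nx)^2 dx = π, ∫ cos(mx)^2 dx = π, and cross terms integrate to 0.
So ∫_{-π}^{π} f(x)^2 dx = 3^2 · π + 2^2 · π = (9 + 4)π.
Divide by 2π: (9 + 4)/2 = 13/2.
By Parseval, this equals Σ |c_n|^2.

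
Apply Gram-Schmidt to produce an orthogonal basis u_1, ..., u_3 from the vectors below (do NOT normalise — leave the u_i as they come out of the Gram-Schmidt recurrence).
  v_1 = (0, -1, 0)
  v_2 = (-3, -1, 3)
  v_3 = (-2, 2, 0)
Orthogonal basis:
  u_1 = (0, -1, 0)
  u_2 = (-3, 0, 3)
  u_3 = (-1, 0, -1)

Apply the Gram-Schmidt recurrence
  u_1 = v_1
  u_i = v_i − Σ_{j<i} ((v_i · u_j) / (u_j · u_j)) · u_j.

Step by step this gives:
  u_1 = (0, -1, 0)
  u_2 = (-3, 0, 3)
  u_3 = (-1, 0, -1)

Orthogonality check:
  u_2 · u_1 = 0 (should be 0)
  u_3 · u_1 = 0 (should be 0)
  u_3 · u_2 = 0 (should be 0)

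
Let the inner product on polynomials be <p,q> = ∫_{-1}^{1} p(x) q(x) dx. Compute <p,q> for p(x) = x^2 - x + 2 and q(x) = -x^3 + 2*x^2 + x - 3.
<p,q> = -54/5

Expand the product: p(x)·q(x) = -x^5 + 3*x^4 - 3*x^3 + 5*x - 6.
∫_{-1}^{1} of each monomial x^k gives [2/(k+1) if k even, 0 if k odd]. Integrating term-by-term (or equivalently evaluating the antiderivative F(x) = -x^6/6 + 3*x^5/5 - 3*x^4/4 + 5*x^2/2 - 6*x at the endpoints):
  F(1) − F(−1) = -229/60 − (419/60) = -54/5.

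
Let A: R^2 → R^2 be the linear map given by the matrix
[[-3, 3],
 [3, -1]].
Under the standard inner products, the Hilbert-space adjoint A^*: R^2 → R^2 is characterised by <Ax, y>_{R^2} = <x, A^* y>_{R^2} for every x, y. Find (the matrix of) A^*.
A^* = A^T =
[[-3, 3],
 [3, -1]]

For real matrices with standard dot products, the defining identity <Ax, y> = <x, A^* y> gives (Ax)^T y = x^T (A^*) y, i.e. x^T A^T y = x^T (A^*) y. Since this holds for all x, y, we must have A^* = A^T. Therefore
A^* =
[[-3, 3],
 [3, -1]].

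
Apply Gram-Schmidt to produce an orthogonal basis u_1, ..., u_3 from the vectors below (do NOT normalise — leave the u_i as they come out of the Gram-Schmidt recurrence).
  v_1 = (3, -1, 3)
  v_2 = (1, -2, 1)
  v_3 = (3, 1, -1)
Orthogonal basis:
  u_1 = (3, -1, 3)
  u_2 = (-5/19, -30/19, -5/19)
  u_3 = (2, 0, -2)

Apply the Gram-Schmidt recurrence
  u_1 = v_1
  u_i = v_i − Σ_{j<i} ((v_i · u_j) / (u_j · u_j)) · u_j.

Step by step this gives:
  u_1 = (3, -1, 3)
  u_2 = (-5/19, -30/19, -5/19)
  u_3 = (2, 0, -2)

Orthogonality check:
  u_2 · u_1 = 0 (should be 0)
  u_3 · u_1 = 0 (should be 0)
  u_3 · u_2 = 0 (should be 0)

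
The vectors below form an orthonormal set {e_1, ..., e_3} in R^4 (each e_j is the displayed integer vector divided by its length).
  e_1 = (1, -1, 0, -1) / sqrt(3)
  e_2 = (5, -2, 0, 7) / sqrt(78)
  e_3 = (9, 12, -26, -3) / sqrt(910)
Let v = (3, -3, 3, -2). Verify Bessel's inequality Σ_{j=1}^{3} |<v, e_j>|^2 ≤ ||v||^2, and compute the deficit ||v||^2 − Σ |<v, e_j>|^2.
Σ |<v, e_j>|^2 = 1021/35; ||v||^2 = 31; deficit = 64/35

Write each e_j = u_j / sqrt(<u_j, u_j>) where u_j is the displayed integer vector. Then <v, e_j> = <v, u_j> / sqrt(<u_j, u_j>), so |<v, e_j>|^2 = <v, u_j>^2 / <u_j, u_j>.
Coefficients: <v, e_1> = 8/sqrt(3), <v, e_2> = 7/sqrt(78), <v, e_3> = -81/sqrt(910).
Square and sum: Σ |<v, e_j>|^2 = 1021/35.
Compute ||v||^2 = v·v = 31.
Deficit = 31 − 1021/35 = 64/35 ≥ 0, confirming Bessel's inequality. (The deficit equals ||v − Σ <v,e_j> e_j||^2, the squared distance from v to span{e_j}.)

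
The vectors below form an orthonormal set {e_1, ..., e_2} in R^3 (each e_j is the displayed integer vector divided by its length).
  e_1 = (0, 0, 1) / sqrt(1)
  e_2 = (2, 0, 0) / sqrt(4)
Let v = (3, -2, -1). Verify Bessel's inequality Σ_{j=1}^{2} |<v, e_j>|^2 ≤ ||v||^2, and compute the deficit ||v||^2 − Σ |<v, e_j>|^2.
Σ |<v, e_j>|^2 = 10; ||v||^2 = 14; deficit = 4

Write each e_j = u_j / sqrt(<u_j, u_j>) where u_j is the displayed integer vector. Then <v, e_j> = <v, u_j> / sqrt(<u_j, u_j>), so |<v, e_j>|^2 = <v, u_j>^2 / <u_j, u_j>.
Coefficients: <v, e_1> = -1/sqrt(1), <v, e_2> = 6/sqrt(4).
Square and sum: Σ |<v, e_j>|^2 = 10.
Compute ||v||^2 = v·v = 14.
Deficit = 14 − 10 = 4 ≥ 0, confirming Bessel's inequality. (The deficit equals ||v − Σ <v,e_j> e_j||^2, the squared distance from v to span{e_j}.)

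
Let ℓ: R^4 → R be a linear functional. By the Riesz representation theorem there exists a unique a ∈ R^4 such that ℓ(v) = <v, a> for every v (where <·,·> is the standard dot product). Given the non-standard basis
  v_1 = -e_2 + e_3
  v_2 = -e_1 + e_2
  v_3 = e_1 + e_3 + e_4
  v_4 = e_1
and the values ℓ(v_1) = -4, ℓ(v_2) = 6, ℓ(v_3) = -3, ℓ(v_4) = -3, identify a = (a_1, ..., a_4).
a = (-3, 3, -1, 1)

Write a = (a_1, ..., a_4) in the standard basis. For each basis vector v_i, ℓ(v_i) = <v_i, a> is a linear equation in the a_j's. Collect the n equations into a matrix system V a = ℓ, where row i of V is v_i (expressed in the standard basis). Since V is invertible (lower-triangular with 1s on the diagonal, up to permutation), solve by back-substitution:
  V =
[[0, -1, 1, 0],
 [-1, 1, 0, 0],
 [1, 0, 1, 1],
 [1, 0, 0, 0]]
  V a = (-4, 6, -3, -3)
Solving gives a = (-3, 3, -1, 1).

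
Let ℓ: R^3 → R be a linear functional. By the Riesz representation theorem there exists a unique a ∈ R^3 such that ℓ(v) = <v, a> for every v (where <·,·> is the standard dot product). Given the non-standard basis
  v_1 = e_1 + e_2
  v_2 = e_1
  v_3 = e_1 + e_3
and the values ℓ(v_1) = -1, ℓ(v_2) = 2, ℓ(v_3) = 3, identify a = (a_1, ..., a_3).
a = (2, -3, 1)

Write a = (a_1, ..., a_3) in the standard basis. For each basis vector v_i, ℓ(v_i) = <v_i, a> is a linear equation in the a_j's. Collect the n equations into a matrix system V a = ℓ, where row i of V is v_i (expressed in the standard basis). Since V is invertible (lower-triangular with 1s on the diagonal, up to permutation), solve by back-substitution:
  V =
[[1, 1, 0],
 [1, 0, 0],
 [1, 0, 1]]
  V a = (-1, 2, 3)
Solving gives a = (2, -3, 1).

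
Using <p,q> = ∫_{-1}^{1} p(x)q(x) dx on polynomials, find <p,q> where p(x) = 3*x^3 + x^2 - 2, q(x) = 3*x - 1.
<p,q> = 104/15

Expand the product: p(x)·q(x) = 9*x^4 - x^2 - 6*x + 2.
∫_{-1}^{1} of each monomial x^k gives [2/(k+1) if k even, 0 if k odd]. Integrating term-by-term (or equivalently evaluating the antiderivative F(x) = 9*x^5/5 - x^3/3 - 3*x^2 + 2*x at the endpoints):
  F(1) − F(−1) = 7/15 − (-97/15) = 104/15.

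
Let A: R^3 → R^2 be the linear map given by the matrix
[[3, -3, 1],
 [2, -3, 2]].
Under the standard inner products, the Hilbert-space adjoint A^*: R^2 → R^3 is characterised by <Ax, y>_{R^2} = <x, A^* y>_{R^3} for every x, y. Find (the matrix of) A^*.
A^* = A^T =
[[3, 2],
 [-3, -3],
 [1, 2]]

For real matrices with standard dot products, the defining identity <Ax, y> = <x, A^* y> gives (Ax)^T y = x^T (A^*) y, i.e. x^T A^T y = x^T (A^*) y. Since this holds for all x, y, we must have A^* = A^T. Therefore
A^* =
[[3, 2],
 [-3, -3],
 [1, 2]].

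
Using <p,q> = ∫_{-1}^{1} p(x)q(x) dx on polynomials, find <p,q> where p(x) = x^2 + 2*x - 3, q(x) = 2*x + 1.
<p,q> = -8/3

Expand the product: p(x)·q(x) = 2*x^3 + 5*x^2 - 4*x - 3.
∫_{-1}^{1} of each monomial x^k gives [2/(k+1) if k even, 0 if k odd]. Integrating term-by-term (or equivalently evaluating the antiderivative F(x) = x^4/2 + 5*x^3/3 - 2*x^2 - 3*x at the endpoints):
  F(1) − F(−1) = -17/6 − (-1/6) = -8/3.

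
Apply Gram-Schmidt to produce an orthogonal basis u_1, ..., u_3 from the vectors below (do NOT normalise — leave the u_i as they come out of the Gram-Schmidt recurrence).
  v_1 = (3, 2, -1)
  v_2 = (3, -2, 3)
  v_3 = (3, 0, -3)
Orthogonal basis:
  u_1 = (3, 2, -1)
  u_2 = (18/7, -16/7, 22/7)
  u_3 = (12/19, -36/19, -36/19)

Apply the Gram-Schmidt recurrence
  u_1 = v_1
  u_i = v_i − Σ_{j<i} ((v_i · u_j) / (u_j · u_j)) · u_j.

Step by step this gives:
  u_1 = (3, 2, -1)
  u_2 = (18/7, -16/7, 22/7)
  u_3 = (12/19, -36/19, -36/19)

Orthogonality check:
  u_2 · u_1 = 0 (should be 0)
  u_3 · u_1 = 0 (should be 0)
  u_3 · u_2 = 0 (should be 0)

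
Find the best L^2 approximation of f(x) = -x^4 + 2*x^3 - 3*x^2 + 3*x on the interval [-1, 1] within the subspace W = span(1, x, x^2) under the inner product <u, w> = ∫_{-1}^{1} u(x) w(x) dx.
g(x) = -27*x^2/7 + 21*x/5 + 3/35

The best approximation g ∈ W is the orthogonal projection of f onto W. Writing g = a_0 + a_1 x + a_2 x^2, the coefficients solve the normal equations G · a = b where
  G_{ij} = <φ_i, φ_j> and b_i = <f, φ_i>, with φ_0 = 1, φ_1 = x, φ_2 = x^2.
G =
  [2, 0, 2/3]
  [0, 2/3, 0]
  [2/3, 0, 2/5],
b = (-12/5, 14/5, -52/35).
Solving gives a_0 = 3/35, a_1 = 21/5, a_2 = -27/7, so
  g(x) = -27*x^2/7 + 21*x/5 + 3/35.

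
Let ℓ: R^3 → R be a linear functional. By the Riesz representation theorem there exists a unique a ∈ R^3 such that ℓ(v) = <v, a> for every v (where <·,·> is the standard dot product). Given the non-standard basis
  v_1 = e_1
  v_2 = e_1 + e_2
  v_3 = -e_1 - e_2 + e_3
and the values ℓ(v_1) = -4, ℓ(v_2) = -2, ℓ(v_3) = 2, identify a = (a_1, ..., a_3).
a = (-4, 2, 0)

Write a = (a_1, ..., a_3) in the standard basis. For each basis vector v_i, ℓ(v_i) = <v_i, a> is a linear equation in the a_j's. Collect the n equations into a matrix system V a = ℓ, where row i of V is v_i (expressed in the standard basis). Since V is invertible (lower-triangular with 1s on the diagonal, up to permutation), solve by back-substitution:
  V =
[[1, 0, 0],
 [1, 1, 0],
 [-1, -1, 1]]
  V a = (-4, -2, 2)
Solving gives a = (-4, 2, 0).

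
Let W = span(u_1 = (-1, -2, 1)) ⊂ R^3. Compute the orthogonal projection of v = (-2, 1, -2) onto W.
proj_W(v) = (1/3, 2/3, -1/3)

Set up U = [u_1 | ... | u_1] ∈ R^(3×1). The projector onto W = col(U) is P = U (U^T U)^(-1) U^T.
Compute U^T U =
  [6],
and U^T v = (-2).
Solve U^T U · c = U^T v for the coefficients: c = (-1/3). The projection is proj_W(v) = U c.
Check: (v - proj_W(v)) · u_1 = 0  (should be 0).
Result: proj_W(v) = (1/3, 2/3, -1/3).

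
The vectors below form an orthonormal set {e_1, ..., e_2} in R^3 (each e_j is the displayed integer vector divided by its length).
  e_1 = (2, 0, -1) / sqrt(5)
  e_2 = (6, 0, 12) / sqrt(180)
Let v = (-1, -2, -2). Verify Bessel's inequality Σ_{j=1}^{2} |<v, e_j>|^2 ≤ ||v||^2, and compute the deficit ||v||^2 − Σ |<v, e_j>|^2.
Σ |<v, e_j>|^2 = 5; ||v||^2 = 9; deficit = 4

Write each e_j = u_j / sqrt(<u_j, u_j>) where u_j is the displayed integer vector. Then <v, e_j> = <v, u_j> / sqrt(<u_j, u_j>), so |<v, e_j>|^2 = <v, u_j>^2 / <u_j, u_j>.
Coefficients: <v, e_1> = 0/sqrt(5), <v, e_2> = -30/sqrt(180).
Square and sum: Σ |<v, e_j>|^2 = 5.
Compute ||v||^2 = v·v = 9.
Deficit = 9 − 5 = 4 ≥ 0, confirming Bessel's inequality. (The deficit equals ||v − Σ <v,e_j> e_j||^2, the squared distance from v to span{e_j}.)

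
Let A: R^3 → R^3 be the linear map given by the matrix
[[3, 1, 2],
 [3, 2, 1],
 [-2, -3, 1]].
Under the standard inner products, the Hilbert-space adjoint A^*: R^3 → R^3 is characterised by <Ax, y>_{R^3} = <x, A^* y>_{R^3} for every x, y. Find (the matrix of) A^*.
A^* = A^T =
[[3, 3, -2],
 [1, 2, -3],
 [2, 1, 1]]

For real matrices with standard dot products, the defining identity <Ax, y> = <x, A^* y> gives (Ax)^T y = x^T (A^*) y, i.e. x^T A^T y = x^T (A^*) y. Since this holds for all x, y, we must have A^* = A^T. Therefore
A^* =
[[3, 3, -2],
 [1, 2, -3],
 [2, 1, 1]].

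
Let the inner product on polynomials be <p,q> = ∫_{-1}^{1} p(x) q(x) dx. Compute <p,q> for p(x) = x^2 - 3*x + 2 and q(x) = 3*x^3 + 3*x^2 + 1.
<p,q> = 94/15

Expand the product: p(x)·q(x) = 3*x^5 - 6*x^4 - 3*x^3 + 7*x^2 - 3*x + 2.
∫_{-1}^{1} of each monomial x^k gives [2/(k+1) if k even, 0 if k odd]. Integrating term-by-term (or equivalently evaluating the antiderivative F(x) = x^6/2 - 6*x^5/5 - 3*x^4/4 + 7*x^3/3 - 3*x^2/2 + 2*x at the endpoints):
  F(1) − F(−1) = 83/60 − (-293/60) = 94/15.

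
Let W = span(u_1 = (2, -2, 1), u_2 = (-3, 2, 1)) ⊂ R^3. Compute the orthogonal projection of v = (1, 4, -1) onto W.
proj_W(v) = (-43/45, 14/9, -89/45)

Set up U = [u_1 | ... | u_2] ∈ R^(3×2). The projector onto W = col(U) is P = U (U^T U)^(-1) U^T.
Compute U^T U =
  [9, -9]
  [-9, 14],
and U^T v = (-7, 4).
Solve U^T U · c = U^T v for the coefficients: c = (-62/45, -3/5). The projection is proj_W(v) = U c.
Check: (v - proj_W(v)) · u_1 = 0  (should be 0).
Check: (v - proj_W(v)) · u_2 = 0  (should be 0).
Result: proj_W(v) = (-43/45, 14/9, -89/45).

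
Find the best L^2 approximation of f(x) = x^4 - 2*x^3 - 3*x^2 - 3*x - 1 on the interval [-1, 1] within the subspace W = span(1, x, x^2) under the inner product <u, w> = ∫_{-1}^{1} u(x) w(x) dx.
g(x) = -15*x^2/7 - 21*x/5 - 38/35

The best approximation g ∈ W is the orthogonal projection of f onto W. Writing g = a_0 + a_1 x + a_2 x^2, the coefficients solve the normal equations G · a = b where
  G_{ij} = <φ_i, φ_j> and b_i = <f, φ_i>, with φ_0 = 1, φ_1 = x, φ_2 = x^2.
G =
  [2, 0, 2/3]
  [0, 2/3, 0]
  [2/3, 0, 2/5],
b = (-18/5, -14/5, -166/105).
Solving gives a_0 = -38/35, a_1 = -21/5, a_2 = -15/7, so
  g(x) = -15*x^2/7 - 21*x/5 - 38/35.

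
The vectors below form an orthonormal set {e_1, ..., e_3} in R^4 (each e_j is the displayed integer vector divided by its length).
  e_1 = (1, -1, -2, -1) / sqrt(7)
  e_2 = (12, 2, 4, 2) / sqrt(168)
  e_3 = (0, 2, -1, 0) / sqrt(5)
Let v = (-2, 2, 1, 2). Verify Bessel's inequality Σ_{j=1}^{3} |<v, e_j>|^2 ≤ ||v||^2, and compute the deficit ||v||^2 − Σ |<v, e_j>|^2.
Σ |<v, e_j>|^2 = 59/5; ||v||^2 = 13; deficit = 6/5

Write each e_j = u_j / sqrt(<u_j, u_j>) where u_j is the displayed integer vector. Then <v, e_j> = <v, u_j> / sqrt(<u_j, u_j>), so |<v, e_j>|^2 = <v, u_j>^2 / <u_j, u_j>.
Coefficients: <v, e_1> = -8/sqrt(7), <v, e_2> = -12/sqrt(168), <v, e_3> = 3/sqrt(5).
Square and sum: Σ |<v, e_j>|^2 = 59/5.
Compute ||v||^2 = v·v = 13.
Deficit = 13 − 59/5 = 6/5 ≥ 0, confirming Bessel's inequality. (The deficit equals ||v − Σ <v,e_j> e_j||^2, the squared distance from v to span{e_j}.)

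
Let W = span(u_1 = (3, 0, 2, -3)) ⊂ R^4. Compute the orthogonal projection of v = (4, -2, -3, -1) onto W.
proj_W(v) = (27/22, 0, 9/11, -27/22)

Set up U = [u_1 | ... | u_1] ∈ R^(4×1). The projector onto W = col(U) is P = U (U^T U)^(-1) U^T.
Compute U^T U =
  [22],
and U^T v = (9).
Solve U^T U · c = U^T v for the coefficients: c = (9/22). The projection is proj_W(v) = U c.
Check: (v - proj_W(v)) · u_1 = 0  (should be 0).
Result: proj_W(v) = (27/22, 0, 9/11, -27/22).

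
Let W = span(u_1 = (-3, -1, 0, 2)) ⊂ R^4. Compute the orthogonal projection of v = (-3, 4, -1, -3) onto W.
proj_W(v) = (3/14, 1/14, 0, -1/7)

Set up U = [u_1 | ... | u_1] ∈ R^(4×1). The projector onto W = col(U) is P = U (U^T U)^(-1) U^T.
Compute U^T U =
  [14],
and U^T v = (-1).
Solve U^T U · c = U^T v for the coefficients: c = (-1/14). The projection is proj_W(v) = U c.
Check: (v - proj_W(v)) · u_1 = 0  (should be 0).
Result: proj_W(v) = (3/14, 1/14, 0, -1/7).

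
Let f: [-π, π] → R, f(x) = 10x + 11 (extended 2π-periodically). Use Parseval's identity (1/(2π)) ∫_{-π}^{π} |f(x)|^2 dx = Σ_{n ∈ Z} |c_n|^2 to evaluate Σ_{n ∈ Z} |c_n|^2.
Σ |c_n|^2 = 100π^2/3 + 121

Expand and integrate term by term over [-π, π]:
  ∫ (10x)^2 dx = 100·(2π^3/3); ∫ 2·10·(11)·x dx = 0 (odd integrand); ∫ 11^2 dx = 121·2π.
So (1/(2π)) ∫_{-π}^{π} (10x + 11)^2 dx = 100π^2/3 + 121 = 100π^2/3 + 121.
Parseval ⇒ Σ |c_n|^2 = 100π^2/3 + 121.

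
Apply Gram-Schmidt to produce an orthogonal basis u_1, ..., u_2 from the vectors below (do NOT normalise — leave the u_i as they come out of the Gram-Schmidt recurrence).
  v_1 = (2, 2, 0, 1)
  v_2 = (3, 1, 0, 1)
Orthogonal basis:
  u_1 = (2, 2, 0, 1)
  u_2 = (1, -1, 0, 0)

Apply the Gram-Schmidt recurrence
  u_1 = v_1
  u_i = v_i − Σ_{j<i} ((v_i · u_j) / (u_j · u_j)) · u_j.

Step by step this gives:
  u_1 = (2, 2, 0, 1)
  u_2 = (1, -1, 0, 0)

Orthogonality check:
  u_2 · u_1 = 0 (should be 0)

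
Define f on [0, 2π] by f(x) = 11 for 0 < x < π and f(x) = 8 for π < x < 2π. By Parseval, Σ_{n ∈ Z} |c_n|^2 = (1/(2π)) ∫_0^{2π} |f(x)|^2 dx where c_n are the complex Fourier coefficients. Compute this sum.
Σ |c_n|^2 = 185/2

Parseval equates the L^2 energy of f (normalised by 1/(2π)) with the ℓ^2 sum of its Fourier coefficients: (1/(2π)) ∫_0^{2π} |f|^2 = Σ |c_n|^2.
Compute the left side: (1/(2π)) [∫_0^π 11^2 dx + ∫_π^{2π} 8^2 dx] = (1/(2π)) · (121π + 64π) = (121 + 64)/2 = 185/2.
So Σ_{n ∈ Z} |c_n|^2 = 185/2.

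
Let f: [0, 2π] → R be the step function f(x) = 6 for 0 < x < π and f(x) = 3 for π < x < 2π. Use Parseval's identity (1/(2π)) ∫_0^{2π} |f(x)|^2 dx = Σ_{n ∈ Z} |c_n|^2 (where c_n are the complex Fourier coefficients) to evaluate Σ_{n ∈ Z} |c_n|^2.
Σ |c_n|^2 = 45/2

Parseval equates the L^2 energy of f (normalised by 1/(2π)) with the ℓ^2 sum of its Fourier coefficients: (1/(2π)) ∫_0^{2π} |f|^2 = Σ |c_n|^2.
Compute the left side: (1/(2π)) [∫_0^π 6^2 dx + ∫_π^{2π} 3^2 dx] = (1/(2π)) · (36π + 9π) = (36 + 9)/2 = 45/2.
So Σ_{n ∈ Z} |c_n|^2 = 45/2.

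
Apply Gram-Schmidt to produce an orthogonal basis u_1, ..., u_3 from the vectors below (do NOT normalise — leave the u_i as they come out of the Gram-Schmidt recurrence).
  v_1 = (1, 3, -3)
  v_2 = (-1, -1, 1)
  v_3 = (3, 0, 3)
Orthogonal basis:
  u_1 = (1, 3, -3)
  u_2 = (-12/19, 2/19, -2/19)
  u_3 = (0, 3/2, 3/2)

Apply the Gram-Schmidt recurrence
  u_1 = v_1
  u_i = v_i − Σ_{j<i} ((v_i · u_j) / (u_j · u_j)) · u_j.

Step by step this gives:
  u_1 = (1, 3, -3)
  u_2 = (-12/19, 2/19, -2/19)
  u_3 = (0, 3/2, 3/2)

Orthogonality check:
  u_2 · u_1 = 0 (should be 0)
  u_3 · u_1 = 0 (should be 0)
  u_3 · u_2 = 0 (should be 0)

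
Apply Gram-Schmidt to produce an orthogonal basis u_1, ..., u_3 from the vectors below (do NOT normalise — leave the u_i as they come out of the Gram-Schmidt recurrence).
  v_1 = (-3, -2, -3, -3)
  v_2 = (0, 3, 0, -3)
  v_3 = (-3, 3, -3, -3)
Orthogonal basis:
  u_1 = (-3, -2, -3, -3)
  u_2 = (9/31, 99/31, 9/31, -84/31)
  u_3 = (-75/61, 90/61, -75/61, 90/61)

Apply the Gram-Schmidt recurrence
  u_1 = v_1
  u_i = v_i − Σ_{j<i} ((v_i · u_j) / (u_j · u_j)) · u_j.

Step by step this gives:
  u_1 = (-3, -2, -3, -3)
  u_2 = (9/31, 99/31, 9/31, -84/31)
  u_3 = (-75/61, 90/61, -75/61, 90/61)

Orthogonality check:
  u_2 · u_1 = 0 (should be 0)
  u_3 · u_1 = 0 (should be 0)
  u_3 · u_2 = 0 (should be 0)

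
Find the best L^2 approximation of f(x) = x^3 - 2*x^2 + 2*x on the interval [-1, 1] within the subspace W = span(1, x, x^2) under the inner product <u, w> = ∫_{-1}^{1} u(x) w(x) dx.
g(x) = -2*x^2 + 13*x/5

The best approximation g ∈ W is the orthogonal projection of f onto W. Writing g = a_0 + a_1 x + a_2 x^2, the coefficients solve the normal equations G · a = b where
  G_{ij} = <φ_i, φ_j> and b_i = <f, φ_i>, with φ_0 = 1, φ_1 = x, φ_2 = x^2.
G =
  [2, 0, 2/3]
  [0, 2/3, 0]
  [2/3, 0, 2/5],
b = (-4/3, 26/15, -4/5).
Solving gives a_0 = 0, a_1 = 13/5, a_2 = -2, so
  g(x) = -2*x^2 + 13*x/5.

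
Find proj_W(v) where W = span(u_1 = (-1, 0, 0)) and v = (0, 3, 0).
proj_W(v) = (0, 0, 0)

Set up U = [u_1 | ... | u_1] ∈ R^(3×1). The projector onto W = col(U) is P = U (U^T U)^(-1) U^T.
Compute U^T U =
  [1],
and U^T v = (0).
Solve U^T U · c = U^T v for the coefficients: c = (0). The projection is proj_W(v) = U c.
Check: (v - proj_W(v)) · u_1 = 0  (should be 0).
Result: proj_W(v) = (0, 0, 0).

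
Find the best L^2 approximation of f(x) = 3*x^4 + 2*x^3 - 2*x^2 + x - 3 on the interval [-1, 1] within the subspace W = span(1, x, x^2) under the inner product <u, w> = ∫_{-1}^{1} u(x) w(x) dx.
g(x) = 4*x^2/7 + 11*x/5 - 114/35

The best approximation g ∈ W is the orthogonal projection of f onto W. Writing g = a_0 + a_1 x + a_2 x^2, the coefficients solve the normal equations G · a = b where
  G_{ij} = <φ_i, φ_j> and b_i = <f, φ_i>, with φ_0 = 1, φ_1 = x, φ_2 = x^2.
G =
  [2, 0, 2/3]
  [0, 2/3, 0]
  [2/3, 0, 2/5],
b = (-92/15, 22/15, -68/35).
Solving gives a_0 = -114/35, a_1 = 11/5, a_2 = 4/7, so
  g(x) = 4*x^2/7 + 11*x/5 - 114/35.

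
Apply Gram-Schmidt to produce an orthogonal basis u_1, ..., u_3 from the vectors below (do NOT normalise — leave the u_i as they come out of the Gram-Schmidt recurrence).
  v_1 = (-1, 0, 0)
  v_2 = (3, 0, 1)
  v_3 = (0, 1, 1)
Orthogonal basis:
  u_1 = (-1, 0, 0)
  u_2 = (0, 0, 1)
  u_3 = (0, 1, 0)

Apply the Gram-Schmidt recurrence
  u_1 = v_1
  u_i = v_i − Σ_{j<i} ((v_i · u_j) / (u_j · u_j)) · u_j.

Step by step this gives:
  u_1 = (-1, 0, 0)
  u_2 = (0, 0, 1)
  u_3 = (0, 1, 0)

Orthogonality check:
  u_2 · u_1 = 0 (should be 0)
  u_3 · u_1 = 0 (should be 0)
  u_3 · u_2 = 0 (should be 0)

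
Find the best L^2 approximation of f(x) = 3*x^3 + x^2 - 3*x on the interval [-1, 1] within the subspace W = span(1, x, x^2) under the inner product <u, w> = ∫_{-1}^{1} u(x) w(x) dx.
g(x) = x^2 - 6*x/5

The best approximation g ∈ W is the orthogonal projection of f onto W. Writing g = a_0 + a_1 x + a_2 x^2, the coefficients solve the normal equations G · a = b where
  G_{ij} = <φ_i, φ_j> and b_i = <f, φ_i>, with φ_0 = 1, φ_1 = x, φ_2 = x^2.
G =
  [2, 0, 2/3]
  [0, 2/3, 0]
  [2/3, 0, 2/5],
b = (2/3, -4/5, 2/5).
Solving gives a_0 = 0, a_1 = -6/5, a_2 = 1, so
  g(x) = x^2 - 6*x/5.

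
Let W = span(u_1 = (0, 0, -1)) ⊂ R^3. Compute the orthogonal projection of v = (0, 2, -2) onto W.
proj_W(v) = (0, 0, -2)

Set up U = [u_1 | ... | u_1] ∈ R^(3×1). The projector onto W = col(U) is P = U (U^T U)^(-1) U^T.
Compute U^T U =
  [1],
and U^T v = (2).
Solve U^T U · c = U^T v for the coefficients: c = (2). The projection is proj_W(v) = U c.
Check: (v - proj_W(v)) · u_1 = 0  (should be 0).
Result: proj_W(v) = (0, 0, -2).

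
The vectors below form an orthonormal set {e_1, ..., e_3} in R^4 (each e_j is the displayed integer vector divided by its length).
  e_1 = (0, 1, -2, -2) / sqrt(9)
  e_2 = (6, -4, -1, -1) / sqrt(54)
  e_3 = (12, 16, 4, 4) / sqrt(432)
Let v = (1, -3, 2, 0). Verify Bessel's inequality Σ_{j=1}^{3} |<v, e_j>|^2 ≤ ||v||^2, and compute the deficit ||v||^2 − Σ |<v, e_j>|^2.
Σ |<v, e_j>|^2 = 12; ||v||^2 = 14; deficit = 2

Write each e_j = u_j / sqrt(<u_j, u_j>) where u_j is the displayed integer vector. Then <v, e_j> = <v, u_j> / sqrt(<u_j, u_j>), so |<v, e_j>|^2 = <v, u_j>^2 / <u_j, u_j>.
Coefficients: <v, e_1> = -7/sqrt(9), <v, e_2> = 16/sqrt(54), <v, e_3> = -28/sqrt(432).
Square and sum: Σ |<v, e_j>|^2 = 12.
Compute ||v||^2 = v·v = 14.
Deficit = 14 − 12 = 2 ≥ 0, confirming Bessel's inequality. (The deficit equals ||v − Σ <v,e_j> e_j||^2, the squared distance from v to span{e_j}.)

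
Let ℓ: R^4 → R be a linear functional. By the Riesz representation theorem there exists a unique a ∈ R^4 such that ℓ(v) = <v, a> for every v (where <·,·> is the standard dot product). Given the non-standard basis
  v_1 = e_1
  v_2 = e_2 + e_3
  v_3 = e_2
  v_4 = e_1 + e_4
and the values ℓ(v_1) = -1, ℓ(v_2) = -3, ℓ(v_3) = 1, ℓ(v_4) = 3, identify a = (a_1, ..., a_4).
a = (-1, 1, -4, 4)

Write a = (a_1, ..., a_4) in the standard basis. For each basis vector v_i, ℓ(v_i) = <v_i, a> is a linear equation in the a_j's. Collect the n equations into a matrix system V a = ℓ, where row i of V is v_i (expressed in the standard basis). Since V is invertible (lower-triangular with 1s on the diagonal, up to permutation), solve by back-substitution:
  V =
[[1, 0, 0, 0],
 [0, 1, 1, 0],
 [0, 1, 0, 0],
 [1, 0, 0, 1]]
  V a = (-1, -3, 1, 3)
Solving gives a = (-1, 1, -4, 4).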